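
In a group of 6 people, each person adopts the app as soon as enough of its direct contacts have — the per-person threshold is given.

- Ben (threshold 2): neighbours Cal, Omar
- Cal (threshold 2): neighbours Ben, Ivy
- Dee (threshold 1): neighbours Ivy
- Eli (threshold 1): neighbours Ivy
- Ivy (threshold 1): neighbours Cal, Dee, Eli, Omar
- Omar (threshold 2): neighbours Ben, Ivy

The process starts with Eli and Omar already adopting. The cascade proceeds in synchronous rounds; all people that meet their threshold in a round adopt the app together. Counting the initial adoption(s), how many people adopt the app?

4

Round 1 — Eli, Omar adopt the app (initial).
Round 2 — checking thresholds:
  Ben: 1 of 2 neighbours < 2, holds.
  Ivy: 2 of 4 neighbours ≥ 1, adopts the app.
Round 3 — checking thresholds:
  Ben: 1 of 2 neighbours < 2, holds.
  Cal: 1 of 2 neighbours < 2, holds.
  Dee: 1 of 1 neighbours ≥ 1, adopts the app.
Round 4 — no new adoptions; cascade stops.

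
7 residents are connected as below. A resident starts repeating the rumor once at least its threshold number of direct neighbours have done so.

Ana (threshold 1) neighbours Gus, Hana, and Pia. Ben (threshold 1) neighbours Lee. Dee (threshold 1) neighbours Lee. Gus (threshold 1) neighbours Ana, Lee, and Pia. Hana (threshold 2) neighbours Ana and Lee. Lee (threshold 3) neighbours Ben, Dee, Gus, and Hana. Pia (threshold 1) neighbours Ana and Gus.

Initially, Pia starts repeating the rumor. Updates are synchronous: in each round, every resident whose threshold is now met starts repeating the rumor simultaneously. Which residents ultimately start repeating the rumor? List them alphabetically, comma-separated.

Round 1 — Pia starts repeating the rumor (initial).
Round 2 — checking thresholds:
  Ana: 1 of 3 neighbours ≥ 1, starts repeating the rumor.
  Gus: 1 of 3 neighbours ≥ 1, starts repeating the rumor.
Round 3 — no new spreads; cascade stops.

Ana, Gus, Pia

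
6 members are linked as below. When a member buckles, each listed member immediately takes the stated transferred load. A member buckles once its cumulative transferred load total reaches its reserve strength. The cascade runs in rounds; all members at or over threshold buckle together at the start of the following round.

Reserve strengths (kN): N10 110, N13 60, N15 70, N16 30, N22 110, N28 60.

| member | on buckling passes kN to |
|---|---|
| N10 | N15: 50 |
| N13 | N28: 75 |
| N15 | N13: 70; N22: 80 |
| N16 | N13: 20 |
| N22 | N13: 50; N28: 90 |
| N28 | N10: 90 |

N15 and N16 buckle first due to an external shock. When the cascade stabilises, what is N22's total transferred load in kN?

80

Round 1 — N15, N16 buckle (initial).
  N13: +70+20 → 90 ≥ 60
  N22: +80 → 80 < 110
Round 2 — N13 buckles.
  N28: +75 → 75 ≥ 60
Round 3 — N28 buckles.
  N10: +90 → 90 < 110
No further bucklings.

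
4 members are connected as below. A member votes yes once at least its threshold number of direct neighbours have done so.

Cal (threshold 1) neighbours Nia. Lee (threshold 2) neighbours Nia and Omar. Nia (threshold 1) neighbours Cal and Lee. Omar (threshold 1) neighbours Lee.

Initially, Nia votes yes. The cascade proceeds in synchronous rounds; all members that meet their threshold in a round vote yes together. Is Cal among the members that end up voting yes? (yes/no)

Round 1 — Nia votes yes (initial).
Round 2 — checking thresholds:
  Cal: 1 of 1 neighbours ≥ 1, votes yes.
  Lee: 1 of 2 neighbours < 2, holds.
Round 3 — no new yes votes; cascade stops.

yes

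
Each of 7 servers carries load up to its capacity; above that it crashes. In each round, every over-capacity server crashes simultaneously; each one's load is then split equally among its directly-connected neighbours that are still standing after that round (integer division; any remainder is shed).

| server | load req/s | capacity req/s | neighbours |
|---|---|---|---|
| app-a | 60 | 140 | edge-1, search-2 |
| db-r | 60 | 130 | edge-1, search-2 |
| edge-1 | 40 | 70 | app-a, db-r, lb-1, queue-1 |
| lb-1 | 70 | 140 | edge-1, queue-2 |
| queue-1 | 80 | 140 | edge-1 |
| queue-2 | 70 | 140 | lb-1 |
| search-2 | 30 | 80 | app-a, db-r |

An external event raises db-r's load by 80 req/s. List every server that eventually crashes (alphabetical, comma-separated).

Round 1 — db-r at 140 > 130. db-r crashes.
  db-r sheds 140 req/s to edge-1, search-2: 70 each.
    edge-1: 40+70 = 110 > 70
    search-2: 30+70 = 100 > 80
Round 2 — edge-1, search-2 crash.
  edge-1 sheds 110 req/s to app-a, lb-1, queue-1: 36 each (2 lost).
    app-a: 60+36 = 96 ≤ 140
    lb-1: 70+36 = 106 ≤ 140
    queue-1: 80+36 = 116 ≤ 140
  search-2 sheds 100 req/s to app-a: 100 each.
    app-a: 96+100 = 196 > 140
Round 3 — app-a crashes.
  app-a sheds 196 req/s: no online neighbours, lost.
No further crashes.

app-a, db-r, edge-1, search-2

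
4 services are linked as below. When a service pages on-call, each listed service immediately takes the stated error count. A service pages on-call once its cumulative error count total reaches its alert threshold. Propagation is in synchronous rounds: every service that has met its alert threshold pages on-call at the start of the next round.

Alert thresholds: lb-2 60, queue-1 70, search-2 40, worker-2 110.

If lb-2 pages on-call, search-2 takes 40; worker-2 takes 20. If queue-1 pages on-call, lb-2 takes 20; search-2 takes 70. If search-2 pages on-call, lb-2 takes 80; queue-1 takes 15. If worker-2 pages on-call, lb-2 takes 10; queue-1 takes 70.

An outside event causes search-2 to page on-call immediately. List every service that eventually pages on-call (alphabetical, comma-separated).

Round 1 — search-2 pages on-call (initial).
  lb-2: +80 → 80 ≥ 60
  queue-1: +15 → 15 < 70
Round 2 — lb-2 pages on-call.
  worker-2: +20 → 20 < 110
No further pages.

lb-2, search-2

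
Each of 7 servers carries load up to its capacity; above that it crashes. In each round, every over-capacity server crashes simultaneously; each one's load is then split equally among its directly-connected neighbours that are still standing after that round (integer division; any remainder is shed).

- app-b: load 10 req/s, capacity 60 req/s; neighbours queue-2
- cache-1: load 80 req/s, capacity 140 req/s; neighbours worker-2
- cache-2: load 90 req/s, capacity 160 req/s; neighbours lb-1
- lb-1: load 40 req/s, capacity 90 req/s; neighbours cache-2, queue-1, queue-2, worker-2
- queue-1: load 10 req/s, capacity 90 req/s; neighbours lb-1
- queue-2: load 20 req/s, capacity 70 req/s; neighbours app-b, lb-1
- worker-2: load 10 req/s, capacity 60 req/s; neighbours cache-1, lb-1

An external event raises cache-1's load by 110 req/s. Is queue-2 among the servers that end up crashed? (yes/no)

Round 1 — cache-1 at 190 > 140. cache-1 crashes.
  cache-1 sheds 190 req/s to worker-2: 190 each.
    worker-2: 10+190 = 200 > 60
Round 2 — worker-2 crashes.
  worker-2 sheds 200 req/s to lb-1: 200 each.
    lb-1: 40+200 = 240 > 90
Round 3 — lb-1 crashes.
  lb-1 sheds 240 req/s to cache-2, queue-1, queue-2: 80 each.
    cache-2: 90+80 = 170 > 160
    queue-1: 10+80 = 90 ≤ 90
    queue-2: 20+80 = 100 > 70
Round 4 — cache-2, queue-2 crash.
  cache-2 sheds 170 req/s: no online neighbours, lost.
  queue-2 sheds 100 req/s to app-b: 100 each.
    app-b: 10+100 = 110 > 60
Round 5 — app-b crashes.
  app-b sheds 110 req/s: no online neighbours, lost.
No further crashes.

yes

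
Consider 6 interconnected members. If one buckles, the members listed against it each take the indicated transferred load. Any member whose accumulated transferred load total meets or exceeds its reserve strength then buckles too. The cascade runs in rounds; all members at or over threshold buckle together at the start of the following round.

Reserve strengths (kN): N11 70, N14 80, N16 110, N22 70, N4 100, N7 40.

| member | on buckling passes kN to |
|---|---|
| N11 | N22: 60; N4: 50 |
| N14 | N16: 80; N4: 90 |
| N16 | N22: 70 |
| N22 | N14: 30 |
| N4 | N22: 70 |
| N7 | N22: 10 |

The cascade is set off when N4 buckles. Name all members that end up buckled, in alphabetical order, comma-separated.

Round 1 — N4 buckles (initial).
  N22: +70 → 70 ≥ 70
Round 2 — N22 buckles.
  N14: +30 → 30 < 80
No further bucklings.

N22, N4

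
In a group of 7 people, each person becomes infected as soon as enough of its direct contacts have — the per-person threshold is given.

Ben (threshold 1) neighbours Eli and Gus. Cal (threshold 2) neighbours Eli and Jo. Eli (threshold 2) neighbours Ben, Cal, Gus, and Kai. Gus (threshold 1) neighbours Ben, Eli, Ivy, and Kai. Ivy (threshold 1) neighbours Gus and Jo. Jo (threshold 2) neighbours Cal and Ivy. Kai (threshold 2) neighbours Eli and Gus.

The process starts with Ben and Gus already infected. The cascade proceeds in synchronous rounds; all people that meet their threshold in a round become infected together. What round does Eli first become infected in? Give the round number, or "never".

2

Round 1 — Ben, Gus become infected (initial).
Round 2 — checking thresholds:
  Eli: 2 of 4 neighbours ≥ 2, becomes infected.
  Ivy: 1 of 2 neighbours ≥ 1, becomes infected.
  Kai: 1 of 2 neighbours < 2, not yet.
Round 3 — checking thresholds:
  Cal: 1 of 2 neighbours < 2, not yet.
  Jo: 1 of 2 neighbours < 2, not yet.
  Kai: 2 of 2 neighbours ≥ 2, becomes infected.
Round 4 — no new infections; cascade stops.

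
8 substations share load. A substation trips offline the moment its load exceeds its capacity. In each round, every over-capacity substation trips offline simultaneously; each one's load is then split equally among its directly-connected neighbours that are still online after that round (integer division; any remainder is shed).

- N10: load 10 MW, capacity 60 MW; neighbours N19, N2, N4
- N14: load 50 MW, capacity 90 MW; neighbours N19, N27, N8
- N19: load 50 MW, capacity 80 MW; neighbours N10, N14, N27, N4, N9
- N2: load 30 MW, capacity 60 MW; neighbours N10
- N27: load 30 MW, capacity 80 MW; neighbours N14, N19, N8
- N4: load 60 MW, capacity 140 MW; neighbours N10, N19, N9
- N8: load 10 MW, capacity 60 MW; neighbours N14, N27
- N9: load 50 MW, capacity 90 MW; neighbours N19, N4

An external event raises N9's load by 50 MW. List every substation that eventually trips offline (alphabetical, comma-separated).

N19, N9

Round 1 — N9 at 100 > 90. N9 trips offline.
  N9 sheds 100 MW to N19, N4: 50 each.
    N19: 50+50 = 100 > 80
    N4: 60+50 = 110 ≤ 140
Round 2 — N19 trips offline.
  N19 sheds 100 MW to N10, N14, N27, N4: 25 each.
    N10: 10+25 = 35 ≤ 60
    N14: 50+25 = 75 ≤ 90
    N27: 30+25 = 55 ≤ 80
    N4: 110+25 = 135 ≤ 140
No further trips.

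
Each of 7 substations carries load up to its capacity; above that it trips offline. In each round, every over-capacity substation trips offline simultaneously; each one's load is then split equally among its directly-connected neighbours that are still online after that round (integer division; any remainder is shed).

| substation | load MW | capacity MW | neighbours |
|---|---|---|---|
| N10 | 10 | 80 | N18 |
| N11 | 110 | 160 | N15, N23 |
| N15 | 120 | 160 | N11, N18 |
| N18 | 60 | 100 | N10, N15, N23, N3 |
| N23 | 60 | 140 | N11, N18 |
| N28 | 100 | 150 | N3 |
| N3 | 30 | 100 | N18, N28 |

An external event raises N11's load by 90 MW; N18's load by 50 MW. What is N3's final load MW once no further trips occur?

Round 1 — N11 at 200 > 160; N18 at 110 > 100. N11, N18 trip offline.
  N11 sheds 200 MW to N15, N23: 100 each.
    N15: 120+100 = 220 > 160
    N23: 60+100 = 160 > 140
  N18 sheds 110 MW to N10, N15, N23, N3: 27 each (2 lost).
    N10: 10+27 = 37 ≤ 80
    N15: 220+27 = 247 > 160
    N23: 160+27 = 187 > 140
    N3: 30+27 = 57 ≤ 100
Round 2 — N15, N23 trip offline.
  N15 sheds 247 MW: no online neighbours, lost.
  N23 sheds 187 MW: no online neighbours, lost.
No further trips.

57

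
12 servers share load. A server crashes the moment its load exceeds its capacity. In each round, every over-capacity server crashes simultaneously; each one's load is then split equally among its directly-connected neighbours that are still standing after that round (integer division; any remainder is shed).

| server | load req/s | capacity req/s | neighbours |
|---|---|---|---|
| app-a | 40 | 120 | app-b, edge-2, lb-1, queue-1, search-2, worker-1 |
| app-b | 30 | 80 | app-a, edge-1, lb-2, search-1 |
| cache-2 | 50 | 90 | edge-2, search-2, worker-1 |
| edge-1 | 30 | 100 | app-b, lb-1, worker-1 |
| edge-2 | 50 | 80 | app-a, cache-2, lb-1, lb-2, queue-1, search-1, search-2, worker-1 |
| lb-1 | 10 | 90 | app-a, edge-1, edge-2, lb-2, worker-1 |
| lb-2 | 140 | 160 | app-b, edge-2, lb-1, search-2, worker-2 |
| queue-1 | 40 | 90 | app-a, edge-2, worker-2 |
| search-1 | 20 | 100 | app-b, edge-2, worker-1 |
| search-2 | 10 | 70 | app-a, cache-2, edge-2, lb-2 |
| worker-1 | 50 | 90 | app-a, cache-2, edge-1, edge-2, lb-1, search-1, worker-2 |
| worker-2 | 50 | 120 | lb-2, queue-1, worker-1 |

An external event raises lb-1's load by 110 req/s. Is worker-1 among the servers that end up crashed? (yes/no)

Round 1 — lb-1 at 120 > 90. lb-1 crashes.
  lb-1 sheds 120 req/s to app-a, edge-1, edge-2, lb-2, worker-1: 24 each.
    app-a: 40+24 = 64 ≤ 120
    edge-1: 30+24 = 54 ≤ 100
    edge-2: 50+24 = 74 ≤ 80
    lb-2: 140+24 = 164 > 160
    worker-1: 50+24 = 74 ≤ 90
Round 2 — lb-2 crashes.
  lb-2 sheds 164 req/s to app-b, edge-2, search-2, worker-2: 41 each.
    app-b: 30+41 = 71 ≤ 80
    edge-2: 74+41 = 115 > 80
    search-2: 10+41 = 51 ≤ 70
    worker-2: 50+41 = 91 ≤ 120
Round 3 — edge-2 crashes.
  edge-2 sheds 115 req/s to app-a, cache-2, queue-1, search-1, search-2, worker-1: 19 each (1 lost).
    app-a: 64+19 = 83 ≤ 120
    cache-2: 50+19 = 69 ≤ 90
    queue-1: 40+19 = 59 ≤ 90
    search-1: 20+19 = 39 ≤ 100
    search-2: 51+19 = 70 ≤ 70
    worker-1: 74+19 = 93 > 90
Round 4 — worker-1 crashes.
  worker-1 sheds 93 req/s to app-a, cache-2, edge-1, search-1, worker-2: 18 each (3 lost).
    app-a: 83+18 = 101 ≤ 120
    cache-2: 69+18 = 87 ≤ 90
    edge-1: 54+18 = 72 ≤ 100
    search-1: 39+18 = 57 ≤ 100
    worker-2: 91+18 = 109 ≤ 120
No further crashes.

yes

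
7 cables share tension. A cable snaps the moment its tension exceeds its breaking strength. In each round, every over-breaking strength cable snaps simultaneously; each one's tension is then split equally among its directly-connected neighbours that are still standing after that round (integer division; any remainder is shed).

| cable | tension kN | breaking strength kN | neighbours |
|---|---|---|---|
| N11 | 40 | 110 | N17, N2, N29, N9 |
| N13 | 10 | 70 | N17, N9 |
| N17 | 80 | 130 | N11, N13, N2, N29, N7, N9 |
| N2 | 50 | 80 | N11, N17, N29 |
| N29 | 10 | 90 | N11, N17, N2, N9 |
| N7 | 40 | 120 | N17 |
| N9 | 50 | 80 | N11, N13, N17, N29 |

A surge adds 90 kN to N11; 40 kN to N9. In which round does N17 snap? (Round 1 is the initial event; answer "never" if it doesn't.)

Round 1 — N11 at 130 > 110; N9 at 90 > 80. N11, N9 snap.
  N11 sheds 130 kN to N17, N2, N29: 43 each (1 lost).
    N17: 80+43 = 123 ≤ 130
    N2: 50+43 = 93 > 80
    N29: 10+43 = 53 ≤ 90
  N9 sheds 90 kN to N13, N17, N29: 30 each.
    N13: 10+30 = 40 ≤ 70
    N17: 123+30 = 153 > 130
    N29: 53+30 = 83 ≤ 90
Round 2 — N17, N2 snap.
  N17 sheds 153 kN to N13, N29, N7: 51 each.
    N13: 40+51 = 91 > 70
    N29: 83+51 = 134 > 90
    N7: 40+51 = 91 ≤ 120
  N2 sheds 93 kN to N29: 93 each.
    N29: 134+93 = 227 > 90
Round 3 — N13, N29 snap.
  N13 sheds 91 kN: no online neighbours, lost.
  N29 sheds 227 kN: no online neighbours, lost.
No further breaks.

2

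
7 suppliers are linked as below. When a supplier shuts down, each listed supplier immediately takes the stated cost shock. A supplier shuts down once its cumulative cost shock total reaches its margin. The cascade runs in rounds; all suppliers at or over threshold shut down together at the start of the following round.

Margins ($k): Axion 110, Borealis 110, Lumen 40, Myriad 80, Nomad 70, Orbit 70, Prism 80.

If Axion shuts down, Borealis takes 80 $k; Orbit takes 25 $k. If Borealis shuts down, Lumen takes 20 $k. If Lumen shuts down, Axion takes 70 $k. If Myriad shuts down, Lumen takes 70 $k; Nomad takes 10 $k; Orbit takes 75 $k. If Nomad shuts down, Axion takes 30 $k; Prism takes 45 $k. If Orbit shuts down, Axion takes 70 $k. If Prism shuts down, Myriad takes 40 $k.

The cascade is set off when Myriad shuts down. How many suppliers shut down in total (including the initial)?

4

Round 1 — Myriad shuts down (initial).
  Lumen: +70 → 70 ≥ 40
  Nomad: +10 → 10 < 70
  Orbit: +75 → 75 ≥ 70
Round 2 — Lumen, Orbit shut down.
  Axion: +70+70 → 140 ≥ 110
Round 3 — Axion shuts down.
  Borealis: +80 → 80 < 110
No further shutdowns.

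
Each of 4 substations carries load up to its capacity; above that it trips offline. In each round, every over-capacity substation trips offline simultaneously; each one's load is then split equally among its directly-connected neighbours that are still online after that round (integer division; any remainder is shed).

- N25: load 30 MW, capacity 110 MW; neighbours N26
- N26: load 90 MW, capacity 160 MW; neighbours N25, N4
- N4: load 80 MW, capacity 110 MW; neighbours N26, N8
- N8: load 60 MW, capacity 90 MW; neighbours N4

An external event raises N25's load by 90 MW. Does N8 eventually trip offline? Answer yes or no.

yes

Round 1 — N25 at 120 > 110. N25 trips offline.
  N25 sheds 120 MW to N26: 120 each.
    N26: 90+120 = 210 > 160
Round 2 — N26 trips offline.
  N26 sheds 210 MW to N4: 210 each.
    N4: 80+210 = 290 > 110
Round 3 — N4 trips offline.
  N4 sheds 290 MW to N8: 290 each.
    N8: 60+290 = 350 > 90
Round 4 — N8 trips offline.
  N8 sheds 350 MW: no online neighbours, lost.
No further trips.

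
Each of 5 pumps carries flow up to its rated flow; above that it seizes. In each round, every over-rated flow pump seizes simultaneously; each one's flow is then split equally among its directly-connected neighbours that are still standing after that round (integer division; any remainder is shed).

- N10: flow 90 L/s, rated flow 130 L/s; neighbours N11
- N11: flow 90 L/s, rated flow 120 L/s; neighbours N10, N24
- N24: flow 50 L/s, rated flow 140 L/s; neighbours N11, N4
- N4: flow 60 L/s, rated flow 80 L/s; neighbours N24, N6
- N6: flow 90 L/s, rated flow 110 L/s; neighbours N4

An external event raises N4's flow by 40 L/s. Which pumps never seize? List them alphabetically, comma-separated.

N10, N11, N24

Round 1 — N4 at 100 > 80. N4 seizes.
  N4 sheds 100 L/s to N24, N6: 50 each.
    N24: 50+50 = 100 ≤ 140
    N6: 90+50 = 140 > 110
Round 2 — N6 seizes.
  N6 sheds 140 L/s: no online neighbours, lost.
No further seizures.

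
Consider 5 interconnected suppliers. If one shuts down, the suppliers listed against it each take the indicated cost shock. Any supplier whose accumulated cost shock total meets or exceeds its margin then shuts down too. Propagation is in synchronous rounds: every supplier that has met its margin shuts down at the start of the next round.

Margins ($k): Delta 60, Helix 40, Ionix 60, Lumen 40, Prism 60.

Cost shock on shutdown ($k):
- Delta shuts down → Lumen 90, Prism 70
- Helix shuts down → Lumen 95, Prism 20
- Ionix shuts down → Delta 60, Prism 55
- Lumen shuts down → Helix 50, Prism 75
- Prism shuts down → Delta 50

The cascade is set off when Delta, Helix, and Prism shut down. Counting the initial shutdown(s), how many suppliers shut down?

4

Round 1 — Delta, Helix, Prism shut down (initial).
  Lumen: +90+95 → 185 ≥ 40
Round 2 — Lumen shuts down.
No further shutdowns.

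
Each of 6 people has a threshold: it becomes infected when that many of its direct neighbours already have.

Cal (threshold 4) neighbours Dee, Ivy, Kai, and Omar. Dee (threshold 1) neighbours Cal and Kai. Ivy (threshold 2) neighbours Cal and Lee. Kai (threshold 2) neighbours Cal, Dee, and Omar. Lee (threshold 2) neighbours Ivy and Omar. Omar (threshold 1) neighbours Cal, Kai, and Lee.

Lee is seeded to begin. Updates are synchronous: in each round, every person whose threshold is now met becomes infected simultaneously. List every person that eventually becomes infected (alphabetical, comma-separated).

Lee, Omar

Round 1 — Lee becomes infected (initial).
Round 2 — checking thresholds:
  Ivy: 1 of 2 neighbours < 2, not yet.
  Omar: 1 of 3 neighbours ≥ 1, becomes infected.
Round 3 — no new infections; cascade stops.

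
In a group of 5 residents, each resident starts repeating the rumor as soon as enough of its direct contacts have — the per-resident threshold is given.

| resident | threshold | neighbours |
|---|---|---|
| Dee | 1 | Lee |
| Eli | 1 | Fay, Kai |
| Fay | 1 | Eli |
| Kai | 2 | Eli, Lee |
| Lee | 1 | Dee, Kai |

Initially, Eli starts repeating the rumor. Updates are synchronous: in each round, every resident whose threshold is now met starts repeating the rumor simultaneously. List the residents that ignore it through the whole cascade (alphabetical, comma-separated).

Dee, Kai, Lee

Round 1 — Eli starts repeating the rumor (initial).
Round 2 — checking thresholds:
  Fay: 1 of 1 neighbours ≥ 1, starts repeating the rumor.
  Kai: 1 of 2 neighbours < 2, not yet.
Round 3 — no new spreads; cascade stops.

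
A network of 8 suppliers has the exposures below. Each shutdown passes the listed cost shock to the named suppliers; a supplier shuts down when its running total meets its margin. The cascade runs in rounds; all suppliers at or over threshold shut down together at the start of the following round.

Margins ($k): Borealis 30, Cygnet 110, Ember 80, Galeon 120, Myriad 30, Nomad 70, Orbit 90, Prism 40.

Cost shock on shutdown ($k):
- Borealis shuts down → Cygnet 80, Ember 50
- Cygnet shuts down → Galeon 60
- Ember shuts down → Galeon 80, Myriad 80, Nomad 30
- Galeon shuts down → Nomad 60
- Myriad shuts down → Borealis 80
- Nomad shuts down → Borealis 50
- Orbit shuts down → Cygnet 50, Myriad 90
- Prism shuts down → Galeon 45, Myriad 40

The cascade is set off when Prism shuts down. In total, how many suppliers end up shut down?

Round 1 — Prism shuts down (initial).
  Galeon: +45 → 45 < 120
  Myriad: +40 → 40 ≥ 30
Round 2 — Myriad shuts down.
  Borealis: +80 → 80 ≥ 30
Round 3 — Borealis shuts down.
  Cygnet: +80 → 80 < 110
  Ember: +50 → 50 < 80
No further shutdowns.

3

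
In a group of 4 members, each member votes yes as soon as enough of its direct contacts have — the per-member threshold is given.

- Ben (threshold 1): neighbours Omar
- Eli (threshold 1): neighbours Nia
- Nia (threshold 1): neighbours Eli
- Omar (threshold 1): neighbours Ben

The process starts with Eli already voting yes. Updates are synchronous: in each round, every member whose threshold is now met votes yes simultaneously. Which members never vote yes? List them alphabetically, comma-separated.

Round 1 — Eli votes yes (initial).
Round 2 — checking thresholds:
  Nia: 1 of 1 neighbours ≥ 1, votes yes.
Round 3 — no new yes votes; cascade stops.

Ben, Omar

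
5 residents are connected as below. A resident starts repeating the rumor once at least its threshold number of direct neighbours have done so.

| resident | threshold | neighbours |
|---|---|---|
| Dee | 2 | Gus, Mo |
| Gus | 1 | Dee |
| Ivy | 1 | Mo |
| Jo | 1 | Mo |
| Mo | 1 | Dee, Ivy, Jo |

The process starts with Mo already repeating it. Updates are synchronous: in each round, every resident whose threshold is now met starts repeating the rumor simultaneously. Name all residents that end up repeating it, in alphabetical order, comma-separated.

Round 1 — Mo starts repeating the rumor (initial).
Round 2 — checking thresholds:
  Dee: 1 of 2 neighbours < 2, holds.
  Ivy: 1 of 1 neighbours ≥ 1, starts repeating the rumor.
  Jo: 1 of 1 neighbours ≥ 1, starts repeating the rumor.
Round 3 — no new spreads; cascade stops.

Ivy, Jo, Mo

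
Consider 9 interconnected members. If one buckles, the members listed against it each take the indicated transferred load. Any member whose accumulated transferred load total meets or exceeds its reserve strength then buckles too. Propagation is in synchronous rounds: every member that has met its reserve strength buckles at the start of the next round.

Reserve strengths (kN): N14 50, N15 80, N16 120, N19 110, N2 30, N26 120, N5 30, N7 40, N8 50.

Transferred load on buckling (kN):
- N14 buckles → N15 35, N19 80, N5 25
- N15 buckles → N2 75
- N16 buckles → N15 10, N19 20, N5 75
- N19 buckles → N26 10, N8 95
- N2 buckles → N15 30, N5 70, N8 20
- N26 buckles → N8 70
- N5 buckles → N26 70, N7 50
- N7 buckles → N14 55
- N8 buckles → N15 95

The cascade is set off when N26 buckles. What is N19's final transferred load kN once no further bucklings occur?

80

Round 1 — N26 buckles (initial).
  N8: +70 → 70 ≥ 50
Round 2 — N8 buckles.
  N15: +95 → 95 ≥ 80
Round 3 — N15 buckles.
  N2: +75 → 75 ≥ 30
Round 4 — N2 buckles.
  N5: +70 → 70 ≥ 30
Round 5 — N5 buckles.
  N7: +50 → 50 ≥ 40
Round 6 — N7 buckles.
  N14: +55 → 55 ≥ 50
Round 7 — N14 buckles.
  N19: +80 → 80 < 110
No further bucklings.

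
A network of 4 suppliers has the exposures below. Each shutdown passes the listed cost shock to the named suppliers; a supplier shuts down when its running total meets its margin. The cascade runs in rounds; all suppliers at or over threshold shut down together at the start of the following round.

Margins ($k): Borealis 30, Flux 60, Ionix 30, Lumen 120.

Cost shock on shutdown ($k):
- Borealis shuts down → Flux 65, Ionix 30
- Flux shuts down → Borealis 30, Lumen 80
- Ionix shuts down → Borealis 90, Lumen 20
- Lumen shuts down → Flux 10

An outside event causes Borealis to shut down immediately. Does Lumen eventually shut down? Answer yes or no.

Round 1 — Borealis shuts down (initial).
  Flux: +65 → 65 ≥ 60
  Ionix: +30 → 30 ≥ 30
Round 2 — Flux, Ionix shut down.
  Lumen: +80+20 → 100 < 120
No further shutdowns.

no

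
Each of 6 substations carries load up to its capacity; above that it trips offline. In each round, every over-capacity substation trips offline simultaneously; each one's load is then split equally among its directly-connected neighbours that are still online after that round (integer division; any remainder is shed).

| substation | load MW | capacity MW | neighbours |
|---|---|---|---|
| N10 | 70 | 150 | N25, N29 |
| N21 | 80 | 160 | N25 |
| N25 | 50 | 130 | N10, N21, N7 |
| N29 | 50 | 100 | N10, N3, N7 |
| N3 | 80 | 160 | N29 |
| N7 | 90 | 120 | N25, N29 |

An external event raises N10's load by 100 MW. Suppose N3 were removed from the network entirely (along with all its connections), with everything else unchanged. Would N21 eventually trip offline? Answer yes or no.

no

With N3 removed:
Round 1 — N10 at 170 > 150. N10 trips offline.
  N10 sheds 170 MW to N25, N29: 85 each.
    N25: 50+85 = 135 > 130
    N29: 50+85 = 135 > 100
Round 2 — N25, N29 trip offline.
  N25 sheds 135 MW to N21, N7: 67 each (1 lost).
    N21: 80+67 = 147 ≤ 160
    N7: 90+67 = 157 > 120
  N29 sheds 135 MW to N7: 135 each.
    N7: 157+135 = 292 > 120
Round 3 — N7 trips offline.
  N7 sheds 292 MW: no online neighbours, lost.
No further trips.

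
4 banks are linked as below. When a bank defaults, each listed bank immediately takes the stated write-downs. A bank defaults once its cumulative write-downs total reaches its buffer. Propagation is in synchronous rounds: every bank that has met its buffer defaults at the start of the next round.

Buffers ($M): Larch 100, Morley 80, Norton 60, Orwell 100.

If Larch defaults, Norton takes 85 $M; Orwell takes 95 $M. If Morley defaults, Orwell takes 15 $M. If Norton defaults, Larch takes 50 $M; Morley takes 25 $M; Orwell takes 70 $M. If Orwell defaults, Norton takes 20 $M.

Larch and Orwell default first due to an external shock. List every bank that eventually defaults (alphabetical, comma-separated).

Larch, Norton, Orwell

Round 1 — Larch, Orwell default (initial).
  Norton: +85+20 → 105 ≥ 60
Round 2 — Norton defaults.
  Morley: +25 → 25 < 80
No further defaults.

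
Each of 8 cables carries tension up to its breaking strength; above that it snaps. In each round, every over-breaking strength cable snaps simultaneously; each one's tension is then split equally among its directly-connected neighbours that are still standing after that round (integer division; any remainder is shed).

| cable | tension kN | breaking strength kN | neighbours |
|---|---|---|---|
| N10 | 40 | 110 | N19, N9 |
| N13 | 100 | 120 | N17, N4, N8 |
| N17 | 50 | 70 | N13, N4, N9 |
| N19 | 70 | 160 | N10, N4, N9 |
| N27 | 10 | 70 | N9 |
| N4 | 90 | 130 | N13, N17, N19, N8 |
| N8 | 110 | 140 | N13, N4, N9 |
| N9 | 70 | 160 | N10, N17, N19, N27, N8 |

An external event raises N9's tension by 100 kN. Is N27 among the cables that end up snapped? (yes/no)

no

Round 1 — N9 at 170 > 160. N9 snaps.
  N9 sheds 170 kN to N10, N17, N19, N27, N8: 34 each.
    N10: 40+34 = 74 ≤ 110
    N17: 50+34 = 84 > 70
    N19: 70+34 = 104 ≤ 160
    N27: 10+34 = 44 ≤ 70
    N8: 110+34 = 144 > 140
Round 2 — N17, N8 snap.
  N17 sheds 84 kN to N13, N4: 42 each.
    N13: 100+42 = 142 > 120
    N4: 90+42 = 132 > 130
  N8 sheds 144 kN to N13, N4: 72 each.
    N13: 142+72 = 214 > 120
    N4: 132+72 = 204 > 130
Round 3 — N13, N4 snap.
  N13 sheds 214 kN: no online neighbours, lost.
  N4 sheds 204 kN to N19: 204 each.
    N19: 104+204 = 308 > 160
Round 4 — N19 snaps.
  N19 sheds 308 kN to N10: 308 each.
    N10: 74+308 = 382 > 110
Round 5 — N10 snaps.
  N10 sheds 382 kN: no online neighbours, lost.
No further breaks.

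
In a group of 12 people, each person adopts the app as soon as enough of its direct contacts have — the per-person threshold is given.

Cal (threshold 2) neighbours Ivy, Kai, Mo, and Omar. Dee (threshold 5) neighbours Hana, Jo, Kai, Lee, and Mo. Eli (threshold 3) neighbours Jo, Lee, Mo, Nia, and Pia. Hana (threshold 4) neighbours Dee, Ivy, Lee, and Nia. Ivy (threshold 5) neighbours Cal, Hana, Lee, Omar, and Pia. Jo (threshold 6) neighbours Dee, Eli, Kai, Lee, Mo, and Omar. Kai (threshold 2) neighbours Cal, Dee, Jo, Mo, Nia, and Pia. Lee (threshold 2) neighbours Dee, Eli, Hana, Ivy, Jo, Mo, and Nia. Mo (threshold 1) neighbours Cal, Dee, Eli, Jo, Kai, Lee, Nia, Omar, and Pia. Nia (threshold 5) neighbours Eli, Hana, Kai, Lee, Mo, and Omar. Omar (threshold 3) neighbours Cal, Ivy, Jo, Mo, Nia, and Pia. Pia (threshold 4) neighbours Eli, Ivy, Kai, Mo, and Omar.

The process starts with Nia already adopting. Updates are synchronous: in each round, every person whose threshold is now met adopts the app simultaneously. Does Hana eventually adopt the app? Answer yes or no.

no

Round 1 — Nia adopts the app (initial).
Round 2 — checking thresholds:
  Eli: 1 of 5 neighbours < 3, holds.
  Hana: 1 of 4 neighbours < 4, holds.
  Kai: 1 of 6 neighbours < 2, holds.
  Lee: 1 of 7 neighbours < 2, holds.
  Mo: 1 of 9 neighbours ≥ 1, adopts the app.
  Omar: 1 of 6 neighbours < 3, holds.
Round 3 — checking thresholds:
  Cal: 1 of 4 neighbours < 2, holds.
  Dee: 1 of 5 neighbours < 5, holds.
  Eli: 2 of 5 neighbours < 3, holds.
  Hana: 1 of 4 neighbours < 4, holds.
  Jo: 1 of 6 neighbours < 6, holds.
  Kai: 2 of 6 neighbours ≥ 2, adopts the app.
  Lee: 2 of 7 neighbours ≥ 2, adopts the app.
  Omar: 2 of 6 neighbours < 3, holds.
  Pia: 1 of 5 neighbours < 4, holds.
Round 4 — checking thresholds:
  Cal: 2 of 4 neighbours ≥ 2, adopts the app.
  Dee: 3 of 5 neighbours < 5, holds.
  Eli: 3 of 5 neighbours ≥ 3, adopts the app.
  Hana: 2 of 4 neighbours < 4, holds.
  Ivy: 1 of 5 neighbours < 5, holds.
  Jo: 3 of 6 neighbours < 6, holds.
  Omar: 2 of 6 neighbours < 3, holds.
  Pia: 2 of 5 neighbours < 4, holds.
Round 5 — checking thresholds:
  Dee: 3 of 5 neighbours < 5, holds.
  Hana: 2 of 4 neighbours < 4, holds.
  Ivy: 2 of 5 neighbours < 5, holds.
  Jo: 4 of 6 neighbours < 6, holds.
  Omar: 3 of 6 neighbours ≥ 3, adopts the app.
  Pia: 3 of 5 neighbours < 4, holds.
Round 6 — checking thresholds:
  Dee: 3 of 5 neighbours < 5, holds.
  Hana: 2 of 4 neighbours < 4, holds.
  Ivy: 3 of 5 neighbours < 5, holds.
  Jo: 5 of 6 neighbours < 6, holds.
  Pia: 4 of 5 neighbours ≥ 4, adopts the app.
Round 7 — no new adoptions; cascade stops.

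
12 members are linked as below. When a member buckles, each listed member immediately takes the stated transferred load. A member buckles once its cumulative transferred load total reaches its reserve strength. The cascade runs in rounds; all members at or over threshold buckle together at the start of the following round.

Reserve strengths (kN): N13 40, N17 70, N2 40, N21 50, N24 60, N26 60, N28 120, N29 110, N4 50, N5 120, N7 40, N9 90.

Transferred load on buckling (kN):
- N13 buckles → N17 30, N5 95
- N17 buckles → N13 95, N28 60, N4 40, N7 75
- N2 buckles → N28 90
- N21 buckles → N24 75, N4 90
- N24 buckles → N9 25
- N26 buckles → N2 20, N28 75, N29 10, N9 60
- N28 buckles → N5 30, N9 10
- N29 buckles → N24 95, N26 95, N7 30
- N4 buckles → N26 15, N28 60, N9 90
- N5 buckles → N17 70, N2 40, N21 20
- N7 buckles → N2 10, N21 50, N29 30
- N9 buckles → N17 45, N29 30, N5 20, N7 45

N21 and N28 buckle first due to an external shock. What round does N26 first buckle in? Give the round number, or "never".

never

Round 1 — N21, N28 buckle (initial).
  N24: +75 → 75 ≥ 60
  N4: +90 → 90 ≥ 50
  N5: +30 → 30 < 120
  N9: +10 → 10 < 90
Round 2 — N24, N4 buckle.
  N26: +15 → 15 < 60
  N9: +25+90 → 125 ≥ 90
Round 3 — N9 buckles.
  N17: +45 → 45 < 70
  N29: +30 → 30 < 110
  N5: +20 → 50 < 120
  N7: +45 → 45 ≥ 40
Round 4 — N7 buckles.
  N2: +10 → 10 < 40
  N29: +30 → 60 < 110
No further bucklings.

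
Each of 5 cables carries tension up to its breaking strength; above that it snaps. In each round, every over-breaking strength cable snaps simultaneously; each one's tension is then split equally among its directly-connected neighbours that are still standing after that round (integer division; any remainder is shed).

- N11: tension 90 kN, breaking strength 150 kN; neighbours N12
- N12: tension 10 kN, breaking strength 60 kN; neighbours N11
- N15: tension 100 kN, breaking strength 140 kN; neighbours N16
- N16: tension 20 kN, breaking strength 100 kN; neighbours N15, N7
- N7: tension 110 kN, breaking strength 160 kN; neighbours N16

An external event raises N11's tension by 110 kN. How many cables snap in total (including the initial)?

Round 1 — N11 at 200 > 150. N11 snaps.
  N11 sheds 200 kN to N12: 200 each.
    N12: 10+200 = 210 > 60
Round 2 — N12 snaps.
  N12 sheds 210 kN: no online neighbours, lost.
No further breaks.

2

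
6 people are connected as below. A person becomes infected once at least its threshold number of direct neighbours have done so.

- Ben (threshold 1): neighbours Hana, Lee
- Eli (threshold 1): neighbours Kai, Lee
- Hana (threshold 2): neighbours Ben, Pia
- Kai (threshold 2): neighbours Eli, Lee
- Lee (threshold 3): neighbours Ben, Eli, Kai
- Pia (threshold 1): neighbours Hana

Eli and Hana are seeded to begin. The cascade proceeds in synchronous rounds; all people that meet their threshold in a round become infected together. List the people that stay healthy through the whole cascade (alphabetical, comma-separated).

Kai, Lee

Round 1 — Eli, Hana become infected (initial).
Round 2 — checking thresholds:
  Ben: 1 of 2 neighbours ≥ 1, becomes infected.
  Kai: 1 of 2 neighbours < 2, below threshold.
  Lee: 1 of 3 neighbours < 3, below threshold.
  Pia: 1 of 1 neighbours ≥ 1, becomes infected.
Round 3 — no new infections; cascade stops.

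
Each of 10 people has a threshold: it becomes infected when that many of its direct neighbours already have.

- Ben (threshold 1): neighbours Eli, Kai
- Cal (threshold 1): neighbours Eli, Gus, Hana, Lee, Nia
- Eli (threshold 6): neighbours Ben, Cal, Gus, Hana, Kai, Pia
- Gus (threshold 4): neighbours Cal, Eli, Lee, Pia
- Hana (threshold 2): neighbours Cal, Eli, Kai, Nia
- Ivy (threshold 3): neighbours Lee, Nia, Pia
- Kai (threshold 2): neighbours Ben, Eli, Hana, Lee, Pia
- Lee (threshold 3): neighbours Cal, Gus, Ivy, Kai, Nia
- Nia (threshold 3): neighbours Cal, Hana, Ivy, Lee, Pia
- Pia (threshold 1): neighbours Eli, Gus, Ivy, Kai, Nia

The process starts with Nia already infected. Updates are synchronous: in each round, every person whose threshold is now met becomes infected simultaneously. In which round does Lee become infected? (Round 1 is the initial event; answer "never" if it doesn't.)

Round 1 — Nia becomes infected (initial).
Round 2 — checking thresholds:
  Cal: 1 of 5 neighbours ≥ 1, becomes infected.
  Hana: 1 of 4 neighbours < 2, not yet.
  Ivy: 1 of 3 neighbours < 3, not yet.
  Lee: 1 of 5 neighbours < 3, not yet.
  Pia: 1 of 5 neighbours ≥ 1, becomes infected.
Round 3 — checking thresholds:
  Eli: 2 of 6 neighbours < 6, not yet.
  Gus: 2 of 4 neighbours < 4, not yet.
  Hana: 2 of 4 neighbours ≥ 2, becomes infected.
  Ivy: 2 of 3 neighbours < 3, not yet.
  Kai: 1 of 5 neighbours < 2, not yet.
  Lee: 2 of 5 neighbours < 3, not yet.
Round 4 — checking thresholds:
  Eli: 3 of 6 neighbours < 6, not yet.
  Gus: 2 of 4 neighbours < 4, not yet.
  Ivy: 2 of 3 neighbours < 3, not yet.
  Kai: 2 of 5 neighbours ≥ 2, becomes infected.
  Lee: 2 of 5 neighbours < 3, not yet.
Round 5 — checking thresholds:
  Ben: 1 of 2 neighbours ≥ 1, becomes infected.
  Eli: 4 of 6 neighbours < 6, not yet.
  Gus: 2 of 4 neighbours < 4, not yet.
  Ivy: 2 of 3 neighbours < 3, not yet.
  Lee: 3 of 5 neighbours ≥ 3, becomes infected.
Round 6 — checking thresholds:
  Eli: 5 of 6 neighbours < 6, not yet.
  Gus: 3 of 4 neighbours < 4, not yet.
  Ivy: 3 of 3 neighbours ≥ 3, becomes infected.
Round 7 — no new infections; cascade stops.

5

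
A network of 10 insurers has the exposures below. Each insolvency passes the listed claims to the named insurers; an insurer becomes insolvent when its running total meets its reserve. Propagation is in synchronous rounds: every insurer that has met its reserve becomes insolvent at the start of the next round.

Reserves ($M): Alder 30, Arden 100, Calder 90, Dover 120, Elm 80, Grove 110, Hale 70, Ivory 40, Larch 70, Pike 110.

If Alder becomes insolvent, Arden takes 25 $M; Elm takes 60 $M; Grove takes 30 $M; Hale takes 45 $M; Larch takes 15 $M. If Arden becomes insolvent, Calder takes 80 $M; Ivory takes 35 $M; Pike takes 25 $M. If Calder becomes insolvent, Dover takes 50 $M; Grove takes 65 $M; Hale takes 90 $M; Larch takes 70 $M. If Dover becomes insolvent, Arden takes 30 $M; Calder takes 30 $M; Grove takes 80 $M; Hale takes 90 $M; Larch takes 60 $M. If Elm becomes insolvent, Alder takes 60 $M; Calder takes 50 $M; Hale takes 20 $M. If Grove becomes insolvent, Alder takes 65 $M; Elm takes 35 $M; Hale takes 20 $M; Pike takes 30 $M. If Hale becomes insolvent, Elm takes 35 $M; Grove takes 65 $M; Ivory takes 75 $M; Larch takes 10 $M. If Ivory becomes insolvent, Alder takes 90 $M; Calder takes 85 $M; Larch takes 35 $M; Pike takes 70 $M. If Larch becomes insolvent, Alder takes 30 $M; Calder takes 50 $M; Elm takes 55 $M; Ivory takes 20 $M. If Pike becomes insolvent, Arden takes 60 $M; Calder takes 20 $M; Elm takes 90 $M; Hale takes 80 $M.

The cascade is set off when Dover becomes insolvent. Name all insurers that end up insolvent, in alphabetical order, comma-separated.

Alder, Calder, Dover, Elm, Grove, Hale, Ivory, Larch

Round 1 — Dover becomes insolvent (initial).
  Arden: +30 → 30 < 100
  Calder: +30 → 30 < 90
  Grove: +80 → 80 < 110
  Hale: +90 → 90 ≥ 70
  Larch: +60 → 60 < 70
Round 2 — Hale becomes insolvent.
  Elm: +35 → 35 < 80
  Grove: +65 → 145 ≥ 110
  Ivory: +75 → 75 ≥ 40
  Larch: +10 → 70 ≥ 70
Round 3 — Grove, Ivory, Larch become insolvent.
  Alder: +65+90+30 → 185 ≥ 30
  Calder: +85+50 → 165 ≥ 90
  Elm: +35+55 → 125 ≥ 80
  Pike: +30+70 → 100 < 110
Round 4 — Alder, Calder, Elm become insolvent.
  Arden: +25 → 55 < 100
No further insolvencies.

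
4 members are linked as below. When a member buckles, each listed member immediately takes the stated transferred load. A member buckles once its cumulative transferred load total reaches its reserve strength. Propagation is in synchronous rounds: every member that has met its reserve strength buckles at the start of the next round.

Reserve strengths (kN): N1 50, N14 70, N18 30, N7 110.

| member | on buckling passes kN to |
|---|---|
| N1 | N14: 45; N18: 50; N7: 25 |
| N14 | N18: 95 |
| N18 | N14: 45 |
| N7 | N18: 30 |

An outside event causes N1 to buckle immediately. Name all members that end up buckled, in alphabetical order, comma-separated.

N1, N14, N18

Round 1 — N1 buckles (initial).
  N14: +45 → 45 < 70
  N18: +50 → 50 ≥ 30
  N7: +25 → 25 < 110
Round 2 — N18 buckles.
  N14: +45 → 90 ≥ 70
Round 3 — N14 buckles.
No further bucklings.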